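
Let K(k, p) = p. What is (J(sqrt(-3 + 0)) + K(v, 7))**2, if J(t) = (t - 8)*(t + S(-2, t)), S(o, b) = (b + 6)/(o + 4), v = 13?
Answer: 877/4 + 387*I*sqrt(3) ≈ 219.25 + 670.3*I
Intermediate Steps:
S(o, b) = (6 + b)/(4 + o)
J(t) = (-8 + t)*(3 + 3*t/2) (J(t) = (t - 8)*(t + (6 + t)/(4 - 2)) = (-8 + t)*(t + (6 + t)/2) = (-8 + t)*(t + (3 + t/2)) = (-8 + t)*(3 + 3*t/2))
(J(sqrt(-3 + 0)) + K(v, 7))**2 = ((-24 - 9*sqrt(-3 + 0) + 3*(sqrt(-3 + 0))**2/2) + 7)**2 = ((-24 - 9*I*sqrt(3) + 3*(sqrt(-3))**2/2) + 7)**2 = ((-24 - 9*I*sqrt(3) + 3*(I*sqrt(3))**2/2) + 7)**2 = ((-24 - 9*I*sqrt(3) + (3/2)*(-3)) + 7)**2 = ((-24 - 9*I*sqrt(3) - 9/2) + 7)**2 = ((-57/2 - 9*I*sqrt(3)) + 7)**2 = (-43/2 - 9*I*sqrt(3))**2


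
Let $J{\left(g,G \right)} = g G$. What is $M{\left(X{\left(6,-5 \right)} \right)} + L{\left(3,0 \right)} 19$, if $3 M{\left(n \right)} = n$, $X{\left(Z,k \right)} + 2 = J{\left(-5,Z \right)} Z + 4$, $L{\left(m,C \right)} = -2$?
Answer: $- \frac{292}{3} \approx -97.333$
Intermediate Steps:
$J{\left(g,G \right)} = G g$
$X{\left(Z,k \right)} = 2 - 5 Z^{2}$ ($X{\left(Z,k \right)} = -2 + \left(Z \left(-5\right) Z + 4\right) = -2 + \left(- 5 Z Z + 4\right) = -2 - \left(-4 + 5 Z^{2}\right) = 2 - 5 Z^{2}$)
$M{\left(n \right)} = \frac{n}{3}$
$M{\left(X{\left(6,-5 \right)} \right)} + L{\left(3,0 \right)} 19 = \frac{2 - 5 \cdot 6^{2}}{3} - 38 = \frac{2 - 180}{3} - 38 = \frac{1}{3} \left(-178\right) - 38 = - \frac{178}{3} - 38 = - \frac{292}{3}$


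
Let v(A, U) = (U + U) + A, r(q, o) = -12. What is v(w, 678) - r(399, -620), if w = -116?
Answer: 1252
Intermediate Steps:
v(A, U) = A + 2*U (v(A, U) = 2*U + A = A + 2*U)
v(w, 678) - r(399, -620) = (-116 + 2*678) - 1*(-12) = (-116 + 1356) + 12 = 1240 + 12 = 1252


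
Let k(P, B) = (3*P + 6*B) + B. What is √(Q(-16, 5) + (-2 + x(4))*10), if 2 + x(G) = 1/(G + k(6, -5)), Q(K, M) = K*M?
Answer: I*√20410/13 ≈ 10.99*I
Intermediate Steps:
k(P, B) = 3*P + 7*B
x(G) = -2 + 1/(-17 + G) (x(G) = -2 + 1/(G + (3*6 + 7*(-5))) = -2 + 1/(G + (18 - 35)) = -2 + 1/(G - 17) = -2 + 1/(-17 + G))
√(Q(-16, 5) + (-2 + x(4))*10) = √(-16*5 + (-2 + (35 - 2*4)/(-17 + 4))*10) = √(-80 + (-2 + (35 - 8)/(-13))*10) = √(-80 + (-2 - 1/13*27)*10) = √(-80 + (-2 - 27/13)*10) = √(-80 - 53/13*10) = √(-80 - 530/13) = √(-1570/13) = I*√20410/13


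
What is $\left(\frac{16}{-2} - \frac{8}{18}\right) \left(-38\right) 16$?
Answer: $\frac{46208}{9} \approx 5134.2$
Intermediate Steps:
$\left(\frac{16}{-2} - \frac{8}{18}\right) \left(-38\right) 16 = \left(16 \left(- \frac{1}{2}\right) - \frac{4}{9}\right) \left(-38\right) 16 = \left(-8 - \frac{4}{9}\right) \left(-38\right) 16 = \left(- \frac{76}{9}\right) \left(-38\right) 16 = \frac{2888}{9} \cdot 16 = \frac{46208}{9}$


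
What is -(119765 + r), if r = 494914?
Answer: -614679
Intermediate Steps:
-(119765 + r) = -(119765 + 494914) = -1*614679 = -614679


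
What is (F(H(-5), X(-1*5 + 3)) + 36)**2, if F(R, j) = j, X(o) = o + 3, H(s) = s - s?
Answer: 1369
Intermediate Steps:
H(s) = 0
X(o) = 3 + o
(F(H(-5), X(-1*5 + 3)) + 36)**2 = ((3 + (-1*5 + 3)) + 36)**2 = ((3 + (-5 + 3)) + 36)**2 = ((3 - 2) + 36)**2 = (1 + 36)**2 = 37**2 = 1369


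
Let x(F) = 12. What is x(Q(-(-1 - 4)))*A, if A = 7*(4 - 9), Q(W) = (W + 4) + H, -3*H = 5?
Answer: -420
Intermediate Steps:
H = -5/3 (H = -⅓*5 = -5/3 ≈ -1.6667)
Q(W) = 7/3 + W (Q(W) = (W + 4) - 5/3 = (4 + W) - 5/3 = 7/3 + W)
A = -35 (A = 7*(-5) = -35)
x(Q(-(-1 - 4)))*A = 12*(-35) = -420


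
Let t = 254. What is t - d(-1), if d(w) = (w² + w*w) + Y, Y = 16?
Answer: 236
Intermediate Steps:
d(w) = 16 + 2*w² (d(w) = (w² + w*w) + 16 = (w² + w²) + 16 = 2*w² + 16 = 16 + 2*w²)
t - d(-1) = 254 - (16 + 2*(-1)²) = 254 - (16 + 2*1) = 254 - (16 + 2) = 254 - 1*18 = 254 - 18 = 236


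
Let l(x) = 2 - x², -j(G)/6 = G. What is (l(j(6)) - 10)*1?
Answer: -1304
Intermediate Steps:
j(G) = -6*G
(l(j(6)) - 10)*1 = ((2 - (-6*6)²) - 10)*1 = ((2 - 1*(-36)²) - 10)*1 = ((2 - 1*1296) - 10)*1 = ((2 - 1296) - 10)*1 = (-1294 - 10)*1 = -1304*1 = -1304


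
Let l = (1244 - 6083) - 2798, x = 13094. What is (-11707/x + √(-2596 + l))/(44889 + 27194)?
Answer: -11707/943854802 + 3*I*√1137/72083 ≈ -1.2403e-5 + 0.0014034*I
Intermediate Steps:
l = -7637 (l = -4839 - 2798 = -7637)
(-11707/x + √(-2596 + l))/(44889 + 27194) = (-11707/13094 + √(-2596 - 7637))/(44889 + 27194) = (-11707*1/13094 + √(-10233))/72083 = (-11707/13094 + 3*I*√1137)*(1/72083) = -11707/943854802 + 3*I*√1137/72083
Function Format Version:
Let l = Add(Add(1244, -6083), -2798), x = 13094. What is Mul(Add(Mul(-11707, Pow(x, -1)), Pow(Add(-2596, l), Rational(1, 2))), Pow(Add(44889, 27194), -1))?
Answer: Add(Rational(-11707, 943854802), Mul(Rational(3, 72083), I, Pow(1137, Rational(1, 2)))) ≈ Add(-1.2403e-5, Mul(0.0014034, I))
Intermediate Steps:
l = -7637 (l = Add(-4839, -2798) = -7637)
Mul(Add(Mul(-11707, Pow(x, -1)), Pow(Add(-2596, l), Rational(1, 2))), Pow(Add(44889, 27194), -1)) = Mul(Add(Mul(-11707, Pow(13094, -1)), Pow(Add(-2596, -7637), Rational(1, 2))), Pow(Add(44889, 27194), -1)) = Mul(Add(Mul(-11707, Rational(1, 13094)), Pow(-10233, Rational(1, 2))), Pow(72083, -1)) = Mul(Add(Rational(-11707, 13094), Mul(3, I, Pow(1137, Rational(1, 2)))), Rational(1, 72083)) = Add(Rational(-11707, 943854802), Mul(Rational(3, 72083), I, Pow(1137, Rational(1, 2))))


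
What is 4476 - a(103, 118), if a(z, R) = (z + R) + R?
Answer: 4137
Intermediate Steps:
a(z, R) = z + 2*R (a(z, R) = (R + z) + R = z + 2*R)
4476 - a(103, 118) = 4476 - (103 + 2*118) = 4476 - (103 + 236) = 4476 - 1*339 = 4476 - 339 = 4137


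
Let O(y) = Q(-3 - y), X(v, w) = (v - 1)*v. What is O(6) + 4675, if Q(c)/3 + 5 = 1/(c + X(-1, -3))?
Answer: 32617/7 ≈ 4659.6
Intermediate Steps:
X(v, w) = v*(-1 + v) (X(v, w) = (-1 + v)*v = v*(-1 + v))
Q(c) = -15 + 3/(2 + c) (Q(c) = -15 + 3/(c - (-1 - 1)) = -15 + 3/(c - 1*(-2)) = -15 + 3/(c + 2) = -15 + 3/(2 + c))
O(y) = 3*(6 + 5*y)/(-1 - y) (O(y) = 3*(-9 - 5*(-3 - y))/(2 + (-3 - y)) = 3*(-9 + (15 + 5*y))/(-1 - y) = 3*(6 + 5*y)/(-1 - y))
O(6) + 4675 = 3*(-6 - 5*6)/(1 + 6) + 4675 = 3*(-6 - 30)/7 + 4675 = 3*(⅐)*(-36) + 4675 = -108/7 + 4675 = 32617/7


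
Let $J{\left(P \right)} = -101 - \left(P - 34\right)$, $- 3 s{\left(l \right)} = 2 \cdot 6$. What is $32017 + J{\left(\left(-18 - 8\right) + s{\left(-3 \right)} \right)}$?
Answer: $31980$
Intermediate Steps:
$s{\left(l \right)} = -4$ ($s{\left(l \right)} = - \frac{2 \cdot 6}{3} = \left(- \frac{1}{3}\right) 12 = -4$)
$J{\left(P \right)} = -67 - P$ ($J{\left(P \right)} = -101 - \left(P - 34\right) = -101 - \left(-34 + P\right) = -67 - P$)
$32017 + J{\left(\left(-18 - 8\right) + s{\left(-3 \right)} \right)} = 32017 - \left(45 - 8\right) = 32017 - 37 = 31980$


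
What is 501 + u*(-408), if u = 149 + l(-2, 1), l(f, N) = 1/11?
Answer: -663609/11 ≈ -60328.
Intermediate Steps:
l(f, N) = 1/11
u = 1640/11 (u = 149 + 1/11 = 1640/11 ≈ 149.09)
501 + u*(-408) = 501 + (1640/11)*(-408) = 501 - 669120/11 = -663609/11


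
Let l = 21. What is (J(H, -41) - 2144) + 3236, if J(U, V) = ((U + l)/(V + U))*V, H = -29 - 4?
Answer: 40158/37 ≈ 1085.4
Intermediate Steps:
H = -33
J(U, V) = V*(21 + U)/(U + V) (J(U, V) = ((U + 21)/(V + U))*V = ((21 + U)/(U + V))*V = V*(21 + U)/(U + V))
(J(H, -41) - 2144) + 3236 = (-41*(21 - 33)/(-33 - 41) - 2144) + 3236 = (-41*(-12)/(-74) - 2144) + 3236 = (-41*(-1/74)*(-12) - 2144) + 3236 = (-246/37 - 2144) + 3236 = -79574/37 + 3236 = 40158/37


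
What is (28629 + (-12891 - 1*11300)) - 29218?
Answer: -24780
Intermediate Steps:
(28629 + (-12891 - 1*11300)) - 29218 = (28629 + (-12891 - 11300)) - 29218 = (28629 - 24191) - 29218 = 4438 - 29218 = -24780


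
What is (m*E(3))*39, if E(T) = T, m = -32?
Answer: -3744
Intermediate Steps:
(m*E(3))*39 = -32*3*39 = -96*39 = -3744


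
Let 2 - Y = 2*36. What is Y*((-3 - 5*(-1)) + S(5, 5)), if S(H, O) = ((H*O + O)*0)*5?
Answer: -140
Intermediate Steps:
Y = -70 (Y = 2 - 2*36 = 2 - 1*72 = 2 - 72 = -70)
S(H, O) = 0 (S(H, O) = ((O + H*O)*0)*5 = 0*5 = 0)
Y*((-3 - 5*(-1)) + S(5, 5)) = -70*((-3 - 5*(-1)) + 0) = -70*((-3 + 5) + 0) = -70*(2 + 0) = -70*2 = -140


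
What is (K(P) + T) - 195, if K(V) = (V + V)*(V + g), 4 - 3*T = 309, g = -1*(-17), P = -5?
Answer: -1250/3 ≈ -416.67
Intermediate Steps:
g = 17
T = -305/3 (T = 4/3 - ⅓*309 = 4/3 - 103 = -305/3 ≈ -101.67)
K(V) = 2*V*(17 + V) (K(V) = (V + V)*(V + 17) = (2*V)*(17 + V) = 2*V*(17 + V))
(K(P) + T) - 195 = (2*(-5)*(17 - 5) - 305/3) - 195 = (2*(-5)*12 - 305/3) - 195 = (-120 - 305/3) - 195 = -665/3 - 195 = -1250/3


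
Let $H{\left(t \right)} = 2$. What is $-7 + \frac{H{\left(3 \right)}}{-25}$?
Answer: $- \frac{177}{25} \approx -7.08$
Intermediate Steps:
$-7 + \frac{H{\left(3 \right)}}{-25} = -7 + \frac{1}{-25} \cdot 2 = -7 - \frac{2}{25} = - \frac{177}{25}$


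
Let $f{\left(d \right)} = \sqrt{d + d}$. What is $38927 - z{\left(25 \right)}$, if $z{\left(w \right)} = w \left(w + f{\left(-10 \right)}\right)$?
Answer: $38302 - 50 i \sqrt{5} \approx 38302.0 - 111.8 i$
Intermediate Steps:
$f{\left(d \right)} = \sqrt{2} \sqrt{d}$ ($f{\left(d \right)} = \sqrt{2 d} = \sqrt{2} \sqrt{d}$)
$z{\left(w \right)} = w \left(w + 2 i \sqrt{5}\right)$ ($z{\left(w \right)} = w \left(w + \sqrt{2} \sqrt{-10}\right) = w \left(w + \sqrt{2} i \sqrt{10}\right) = w \left(w + 2 i \sqrt{5}\right)$)
$38927 - z{\left(25 \right)} = 38927 - 25 \left(25 + 2 i \sqrt{5}\right) = 38927 - \left(625 + 50 i \sqrt{5}\right) = 38302 - 50 i \sqrt{5}$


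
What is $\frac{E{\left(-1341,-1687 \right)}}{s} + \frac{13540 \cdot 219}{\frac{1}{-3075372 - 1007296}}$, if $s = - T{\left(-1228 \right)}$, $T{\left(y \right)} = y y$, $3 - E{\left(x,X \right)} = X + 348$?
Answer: $- \frac{9127956924337811231}{753992} \approx -1.2106 \cdot 10^{13}$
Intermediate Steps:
$E{\left(x,X \right)} = -345 - X$ ($E{\left(x,X \right)} = 3 - \left(X + 348\right) = 3 - \left(348 + X\right) = -345 - X$)
$T{\left(y \right)} = y^{2}$
$s = -1507984$ ($s = - \left(-1228\right)^{2} = \left(-1\right) 1507984 = -1507984$)
$\frac{E{\left(-1341,-1687 \right)}}{s} + \frac{13540 \cdot 219}{\frac{1}{-3075372 - 1007296}} = \frac{-345 - -1687}{-1507984} + \frac{13540 \cdot 219}{\frac{1}{-3075372 - 1007296}} = \left(-345 + 1687\right) \left(- \frac{1}{1507984}\right) + \frac{2965260}{\frac{1}{-4082668}} = 1342 \left(- \frac{1}{1507984}\right) + \frac{2965260}{- \frac{1}{4082668}} = - \frac{671}{753992} + 2965260 \left(-4082668\right) = - \frac{671}{753992} - 12106172113680 = - \frac{9127956924337811231}{753992}$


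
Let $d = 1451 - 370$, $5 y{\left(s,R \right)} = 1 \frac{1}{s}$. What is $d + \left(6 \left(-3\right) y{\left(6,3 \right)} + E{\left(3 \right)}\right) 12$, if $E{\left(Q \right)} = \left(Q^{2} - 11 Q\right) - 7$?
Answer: $\frac{3509}{5} \approx 701.8$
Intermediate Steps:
$E{\left(Q \right)} = -7 + Q^{2} - 11 Q$
$y{\left(s,R \right)} = \frac{1}{5 s}$ ($y{\left(s,R \right)} = \frac{1 \frac{1}{s}}{5} = \frac{1}{5 s}$)
$d = 1081$
$d + \left(6 \left(-3\right) y{\left(6,3 \right)} + E{\left(3 \right)}\right) 12 = 1081 + \left(6 \left(-3\right) \frac{1}{5 \cdot 6} - \left(40 - 9\right)\right) 12 = 1081 + \left(- 18 \cdot \frac{1}{5} \cdot \frac{1}{6} - 31\right) 12 = 1081 + \left(\left(-18\right) \frac{1}{30} - 31\right) 12 = 1081 + \left(- \frac{3}{5} - 31\right) 12 = 1081 - \frac{1896}{5} = \frac{3509}{5}$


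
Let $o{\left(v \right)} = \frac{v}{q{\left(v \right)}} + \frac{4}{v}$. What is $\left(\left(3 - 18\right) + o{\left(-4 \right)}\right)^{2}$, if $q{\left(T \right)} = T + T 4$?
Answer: $\frac{6241}{25} \approx 249.64$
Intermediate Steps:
$q{\left(T \right)} = 5 T$ ($q{\left(T \right)} = T + 4 T = 5 T$)
$o{\left(v \right)} = \frac{1}{5} + \frac{4}{v}$ ($o{\left(v \right)} = \frac{v}{5 v} + \frac{4}{v} = v \frac{1}{5 v} + \frac{4}{v} = \frac{1}{5} + \frac{4}{v}$)
$\left(\left(3 - 18\right) + o{\left(-4 \right)}\right)^{2} = \left(\left(3 - 18\right) + \frac{20 - 4}{5 \left(-4\right)}\right)^{2} = \left(-15 + \frac{1}{5} \left(- \frac{1}{4}\right) 16\right)^{2} = \left(-15 - \frac{4}{5}\right)^{2} = \left(- \frac{79}{5}\right)^{2} = \frac{6241}{25}$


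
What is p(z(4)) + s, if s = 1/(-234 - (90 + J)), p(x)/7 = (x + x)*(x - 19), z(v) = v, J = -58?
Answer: -223441/266 ≈ -840.00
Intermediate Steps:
p(x) = 14*x*(-19 + x) (p(x) = 7*((x + x)*(x - 19)) = 7*((2*x)*(-19 + x)) = 7*(2*x*(-19 + x)) = 14*x*(-19 + x))
s = -1/266 (s = 1/(-234 - (90 - 58)) = 1/(-234 - 1*32) = 1/(-234 - 32) = 1/(-266) = -1/266 ≈ -0.0037594)
p(z(4)) + s = 14*4*(-19 + 4) - 1/266 = 14*4*(-15) - 1/266 = -840 - 1/266 = -223441/266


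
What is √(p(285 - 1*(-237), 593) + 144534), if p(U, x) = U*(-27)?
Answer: 2*√32610 ≈ 361.17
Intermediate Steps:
p(U, x) = -27*U
√(p(285 - 1*(-237), 593) + 144534) = √(-27*(285 - 1*(-237)) + 144534) = √(-27*(285 + 237) + 144534) = √(-27*522 + 144534) = √(-14094 + 144534) = √130440 = 2*√32610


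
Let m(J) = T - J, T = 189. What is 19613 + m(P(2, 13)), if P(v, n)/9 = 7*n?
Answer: 18983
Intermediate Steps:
P(v, n) = 63*n (P(v, n) = 9*(7*n) = 63*n)
m(J) = 189 - J
19613 + m(P(2, 13)) = 19613 + (189 - 63*13) = 19613 + (189 - 1*819) = 19613 + (189 - 819) = 19613 - 630 = 18983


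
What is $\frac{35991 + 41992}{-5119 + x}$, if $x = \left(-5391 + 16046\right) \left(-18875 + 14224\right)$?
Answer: $- \frac{77983}{49561524} \approx -0.0015735$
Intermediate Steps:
$x = -49556405$ ($x = 10655 \left(-4651\right) = -49556405$)
$\frac{35991 + 41992}{-5119 + x} = \frac{35991 + 41992}{-5119 - 49556405} = \frac{77983}{-49561524} = 77983 \left(- \frac{1}{49561524}\right) = - \frac{77983}{49561524}$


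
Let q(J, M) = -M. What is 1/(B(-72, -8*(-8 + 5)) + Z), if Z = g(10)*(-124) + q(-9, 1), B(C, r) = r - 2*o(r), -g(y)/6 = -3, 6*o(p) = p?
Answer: -1/2217 ≈ -0.00045106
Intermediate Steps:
o(p) = p/6
g(y) = 18 (g(y) = -6*(-3) = 18)
B(C, r) = 2*r/3 (B(C, r) = r - r/3 = 2*r/3)
Z = -2233 (Z = 18*(-124) - 1*1 = -2232 - 1 = -2233)
1/(B(-72, -8*(-8 + 5)) + Z) = 1/(2*(-8*(-8 + 5))/3 - 2233) = 1/(2*(-8*(-3))/3 - 2233) = 1/((2/3)*24 - 2233) = 1/(16 - 2233) = 1/(-2217) = -1/2217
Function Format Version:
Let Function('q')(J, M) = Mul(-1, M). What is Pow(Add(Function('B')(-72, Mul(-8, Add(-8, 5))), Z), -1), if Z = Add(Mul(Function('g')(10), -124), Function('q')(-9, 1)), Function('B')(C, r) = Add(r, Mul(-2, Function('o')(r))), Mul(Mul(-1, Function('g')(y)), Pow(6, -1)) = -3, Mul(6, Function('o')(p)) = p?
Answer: Rational(-1, 2217) ≈ -0.00045106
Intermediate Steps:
Function('o')(p) = Mul(Rational(1, 6), p)
Function('g')(y) = 18 (Function('g')(y) = Mul(-6, -3) = 18)
Function('B')(C, r) = Mul(Rational(2, 3), r) (Function('B')(C, r) = Add(r, Mul(-2, Mul(Rational(1, 6), r))) = Add(r, Mul(Rational(-1, 3), r)) = Mul(Rational(2, 3), r))
Z = -2233 (Z = Add(Mul(18, -124), Mul(-1, 1)) = Add(-2232, -1) = -2233)
Pow(Add(Function('B')(-72, Mul(-8, Add(-8, 5))), Z), -1) = Pow(Add(Mul(Rational(2, 3), Mul(-8, Add(-8, 5))), -2233), -1) = Pow(Add(Mul(Rational(2, 3), Mul(-8, -3)), -2233), -1) = Pow(Add(Mul(Rational(2, 3), 24), -2233), -1) = Pow(Add(16, -2233), -1) = Pow(-2217, -1) = Rational(-1, 2217)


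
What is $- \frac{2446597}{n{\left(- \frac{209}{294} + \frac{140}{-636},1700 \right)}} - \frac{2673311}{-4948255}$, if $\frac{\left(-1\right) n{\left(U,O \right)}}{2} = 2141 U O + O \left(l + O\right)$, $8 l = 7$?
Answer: $- \frac{14722693225568992}{7665806634833425} \approx -1.9206$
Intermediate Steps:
$l = \frac{7}{8}$ ($l = \frac{1}{8} \cdot 7 = \frac{7}{8} \approx 0.875$)
$n{\left(U,O \right)} = - 4282 O U - 2 O \left(\frac{7}{8} + O\right)$ ($n{\left(U,O \right)} = - 2 \left(2141 U O + O \left(\frac{7}{8} + O\right)\right) = - 2 \left(2141 O U + O \left(\frac{7}{8} + O\right)\right) = - 2 \left(O \left(\frac{7}{8} + O\right) + 2141 O U\right) = - 4282 O U - 2 O \left(\frac{7}{8} + O\right)$)
$- \frac{2446597}{n{\left(- \frac{209}{294} + \frac{140}{-636},1700 \right)}} - \frac{2673311}{-4948255} = - \frac{2446597}{\left(- \frac{1}{4}\right) 1700 \left(7 + 8 \cdot 1700 + 17128 \left(- \frac{209}{294} + \frac{140}{-636}\right)\right)} - \frac{2673311}{-4948255} = - \frac{2446597}{\left(- \frac{1}{4}\right) 1700 \left(7 + 13600 + 17128 \left(\left(-209\right) \frac{1}{294} + 140 \left(- \frac{1}{636}\right)\right)\right)} - - \frac{2673311}{4948255} = - \frac{2446597}{\left(- \frac{1}{4}\right) 1700 \left(7 + 13600 + 17128 \left(- \frac{209}{294} - \frac{35}{159}\right)\right)} + \frac{2673311}{4948255} = - \frac{2446597}{\left(- \frac{1}{4}\right) 1700 \left(7 + 13600 + 17128 \left(- \frac{14507}{15582}\right)\right)} + \frac{2673311}{4948255} = - \frac{2446597}{\left(- \frac{1}{4}\right) 1700 \left(7 + 13600 - \frac{124237948}{7791}\right)} + \frac{2673311}{4948255} = - \frac{2446597}{\left(- \frac{1}{4}\right) 1700 \left(- \frac{18225811}{7791}\right)} + \frac{2673311}{4948255} = - \frac{2446597}{\frac{7745969675}{7791}} + \frac{2673311}{4948255} = \left(-2446597\right) \frac{7791}{7745969675} + \frac{2673311}{4948255} = - \frac{19061437227}{7745969675} + \frac{2673311}{4948255} = - \frac{14722693225568992}{7665806634833425}$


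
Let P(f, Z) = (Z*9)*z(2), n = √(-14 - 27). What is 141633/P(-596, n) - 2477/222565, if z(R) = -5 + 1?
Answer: -2477/222565 + 15737*I*√41/164 ≈ -0.011129 + 614.43*I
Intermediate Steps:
z(R) = -4
n = I*√41 (n = √(-41) = I*√41 ≈ 6.4031*I)
P(f, Z) = -36*Z (P(f, Z) = (Z*9)*(-4) = (9*Z)*(-4) = -36*Z)
141633/P(-596, n) - 2477/222565 = 141633/((-36*I*√41)) - 2477/222565 = 141633/((-36*I*√41)) - 2477*1/222565 = 141633*(I*√41/1476) - 2477/222565 = 15737*I*√41/164 - 2477/222565 = -2477/222565 + 15737*I*√41/164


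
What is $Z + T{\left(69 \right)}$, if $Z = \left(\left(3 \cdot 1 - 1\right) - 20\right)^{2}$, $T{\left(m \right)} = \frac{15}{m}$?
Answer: $\frac{7457}{23} \approx 324.22$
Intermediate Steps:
$Z = 324$ ($Z = \left(\left(3 - 1\right) - 20\right)^{2} = \left(2 - 20\right)^{2} = \left(-18\right)^{2} = 324$)
$Z + T{\left(69 \right)} = 324 + \frac{15}{69} = 324 + 15 \cdot \frac{1}{69} = 324 + \frac{5}{23} = \frac{7457}{23}$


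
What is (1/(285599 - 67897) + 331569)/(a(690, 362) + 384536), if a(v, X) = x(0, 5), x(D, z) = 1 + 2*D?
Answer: 72183234439/83714473974 ≈ 0.86226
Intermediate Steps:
a(v, X) = 1 (a(v, X) = 1 + 2*0 = 1 + 0 = 1)
(1/(285599 - 67897) + 331569)/(a(690, 362) + 384536) = (1/(285599 - 67897) + 331569)/(1 + 384536) = (1/217702 + 331569)/384537 = (1/217702 + 331569)*(1/384537) = (72183234439/217702)*(1/384537) = 72183234439/83714473974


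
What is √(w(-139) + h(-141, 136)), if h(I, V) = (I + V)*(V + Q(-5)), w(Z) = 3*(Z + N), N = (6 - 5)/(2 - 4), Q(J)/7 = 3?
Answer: I*√4814/2 ≈ 34.692*I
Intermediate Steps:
Q(J) = 21 (Q(J) = 7*3 = 21)
N = -½ (N = 1/(-2) = 1*(-½) = -½ ≈ -0.50000)
w(Z) = -3/2 + 3*Z (w(Z) = 3*(Z - ½) = 3*(-½ + Z) = -3/2 + 3*Z)
h(I, V) = (21 + V)*(I + V) (h(I, V) = (I + V)*(V + 21) = (I + V)*(21 + V) = (21 + V)*(I + V))
√(w(-139) + h(-141, 136)) = √((-3/2 + 3*(-139)) + (136² + 21*(-141) + 21*136 - 141*136)) = √((-3/2 - 417) + (18496 - 2961 + 2856 - 19176)) = √(-837/2 - 785) = √(-2407/2) = I*√4814/2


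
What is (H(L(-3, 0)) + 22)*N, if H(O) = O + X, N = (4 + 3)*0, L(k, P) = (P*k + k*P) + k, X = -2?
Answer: 0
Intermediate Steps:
L(k, P) = k + 2*P*k (L(k, P) = (P*k + P*k) + k = 2*P*k + k = k + 2*P*k)
N = 0 (N = 7*0 = 0)
H(O) = -2 + O (H(O) = O - 2 = -2 + O)
(H(L(-3, 0)) + 22)*N = ((-2 - 3*(1 + 2*0)) + 22)*0 = ((-2 - 3*(1 + 0)) + 22)*0 = ((-2 - 3*1) + 22)*0 = ((-2 - 3) + 22)*0 = (-5 + 22)*0 = 17*0 = 0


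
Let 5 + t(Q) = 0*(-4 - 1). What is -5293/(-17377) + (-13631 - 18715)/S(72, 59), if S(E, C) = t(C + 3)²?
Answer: -561944117/434425 ≈ -1293.5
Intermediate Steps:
t(Q) = -5 (t(Q) = -5 + 0*(-4 - 1) = -5 + 0*(-5) = -5 + 0 = -5)
S(E, C) = 25 (S(E, C) = (-5)² = 25)
-5293/(-17377) + (-13631 - 18715)/S(72, 59) = -5293/(-17377) + (-13631 - 18715)/25 = -5293*(-1/17377) - 32346*1/25 = 5293/17377 - 32346/25 = -561944117/434425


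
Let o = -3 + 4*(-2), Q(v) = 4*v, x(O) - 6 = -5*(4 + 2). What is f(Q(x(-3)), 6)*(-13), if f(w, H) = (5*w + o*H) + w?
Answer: 8346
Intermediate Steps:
x(O) = -24 (x(O) = 6 - 5*(4 + 2) = 6 - 5*6 = 6 - 30 = -24)
o = -11 (o = -3 - 8 = -11)
f(w, H) = -11*H + 6*w (f(w, H) = (5*w - 11*H) + w = (-11*H + 5*w) + w = -11*H + 6*w)
f(Q(x(-3)), 6)*(-13) = (-11*6 + 6*(4*(-24)))*(-13) = (-66 + 6*(-96))*(-13) = (-66 - 576)*(-13) = -642*(-13) = 8346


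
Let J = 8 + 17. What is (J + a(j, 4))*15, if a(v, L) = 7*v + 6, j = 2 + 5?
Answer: 1200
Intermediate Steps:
j = 7
a(v, L) = 6 + 7*v
J = 25
(J + a(j, 4))*15 = (25 + (6 + 7*7))*15 = (25 + (6 + 49))*15 = (25 + 55)*15 = 80*15 = 1200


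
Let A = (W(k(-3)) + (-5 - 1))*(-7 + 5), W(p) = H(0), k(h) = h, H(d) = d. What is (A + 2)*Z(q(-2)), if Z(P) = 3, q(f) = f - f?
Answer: 42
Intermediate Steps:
q(f) = 0
W(p) = 0
A = 12 (A = (0 + (-5 - 1))*(-7 + 5) = (0 - 6)*(-2) = -6*(-2) = 12)
(A + 2)*Z(q(-2)) = (12 + 2)*3 = 14*3 = 42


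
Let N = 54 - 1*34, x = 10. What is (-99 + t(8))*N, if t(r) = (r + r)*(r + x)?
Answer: 3780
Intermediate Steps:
t(r) = 2*r*(10 + r) (t(r) = (r + r)*(r + 10) = (2*r)*(10 + r) = 2*r*(10 + r))
N = 20 (N = 54 - 34 = 20)
(-99 + t(8))*N = (-99 + 2*8*(10 + 8))*20 = (-99 + 2*8*18)*20 = (-99 + 288)*20 = 189*20 = 3780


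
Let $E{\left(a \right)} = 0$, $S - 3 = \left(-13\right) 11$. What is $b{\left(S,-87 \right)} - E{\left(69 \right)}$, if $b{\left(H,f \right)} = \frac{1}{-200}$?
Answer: $- \frac{1}{200} \approx -0.005$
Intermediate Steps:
$S = -140$ ($S = 3 - 143 = -140$)
$b{\left(H,f \right)} = - \frac{1}{200}$
$b{\left(S,-87 \right)} - E{\left(69 \right)} = - \frac{1}{200} - 0 = - \frac{1}{200} + 0 = - \frac{1}{200}$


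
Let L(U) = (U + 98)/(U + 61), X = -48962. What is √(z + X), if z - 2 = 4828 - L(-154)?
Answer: 2*I*√95425719/93 ≈ 210.08*I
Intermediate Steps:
L(U) = (98 + U)/(61 + U)
z = 449134/93 (z = 2 + (4828 - (98 - 154)/(61 - 154)) = 2 + (4828 - (-56)/(-93)) = 2 + (4828 - (-1)*(-56)/93) = 2 + (4828 - 1*56/93) = 2 + (4828 - 56/93) = 2 + 448948/93 = 449134/93 ≈ 4829.4)
√(z + X) = √(449134/93 - 48962) = √(-4104332/93) = 2*I*√95425719/93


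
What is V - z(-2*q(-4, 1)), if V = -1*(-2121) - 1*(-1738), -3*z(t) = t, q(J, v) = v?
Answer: 11575/3 ≈ 3858.3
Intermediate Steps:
z(t) = -t/3
V = 3859 (V = 2121 + 1738 = 3859)
V - z(-2*q(-4, 1)) = 3859 - (-1)*(-2*1)/3 = 3859 - (-1)*(-2)/3 = 3859 - 1*2/3 = 3859 - 2/3 = 11575/3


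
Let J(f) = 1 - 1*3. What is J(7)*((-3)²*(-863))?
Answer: 15534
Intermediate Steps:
J(f) = -2 (J(f) = 1 - 3 = -2)
J(7)*((-3)²*(-863)) = -2*(-3)²*(-863) = -18*(-863) = -2*(-7767) = 15534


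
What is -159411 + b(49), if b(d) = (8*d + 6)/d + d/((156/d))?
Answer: -1218357947/7644 ≈ -1.5939e+5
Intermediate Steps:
b(d) = d²/156 + (6 + 8*d)/d (b(d) = (6 + 8*d)/d + d*(d/156) = (6 + 8*d)/d + d²/156 = d²/156 + (6 + 8*d)/d)
-159411 + b(49) = -159411 + (8 + 6/49 + (1/156)*49²) = -159411 + (8 + 6*(1/49) + (1/156)*2401) = -159411 + (8 + 6/49 + 2401/156) = -159411 + 179737/7644 = -1218357947/7644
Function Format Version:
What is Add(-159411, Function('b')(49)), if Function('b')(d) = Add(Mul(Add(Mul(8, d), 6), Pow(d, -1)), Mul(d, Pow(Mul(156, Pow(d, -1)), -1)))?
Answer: Rational(-1218357947, 7644) ≈ -1.5939e+5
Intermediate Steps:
Function('b')(d) = Add(Mul(Rational(1, 156), Pow(d, 2)), Mul(Pow(d, -1), Add(6, Mul(8, d)))) (Function('b')(d) = Add(Mul(Add(6, Mul(8, d)), Pow(d, -1)), Mul(d, Mul(Rational(1, 156), d))) = Add(Mul(Pow(d, -1), Add(6, Mul(8, d))), Mul(Rational(1, 156), Pow(d, 2))) = Add(Mul(Rational(1, 156), Pow(d, 2)), Mul(Pow(d, -1), Add(6, Mul(8, d)))))
Add(-159411, Function('b')(49)) = Add(-159411, Add(8, Mul(6, Pow(49, -1)), Mul(Rational(1, 156), Pow(49, 2)))) = Add(-159411, Add(8, Mul(6, Rational(1, 49)), Mul(Rational(1, 156), 2401))) = Add(-159411, Add(8, Rational(6, 49), Rational(2401, 156))) = Add(-159411, Rational(179737, 7644)) = Rational(-1218357947, 7644)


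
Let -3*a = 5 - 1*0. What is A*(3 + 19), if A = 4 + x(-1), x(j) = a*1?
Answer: 154/3 ≈ 51.333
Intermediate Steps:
a = -5/3 (a = -(5 - 1*0)/3 = -(5 + 0)/3 = -⅓*5 = -5/3 ≈ -1.6667)
x(j) = -5/3 (x(j) = -5/3*1 = -5/3)
A = 7/3 (A = 4 - 5/3 = 7/3 ≈ 2.3333)
A*(3 + 19) = 7*(3 + 19)/3 = (7/3)*22 = 154/3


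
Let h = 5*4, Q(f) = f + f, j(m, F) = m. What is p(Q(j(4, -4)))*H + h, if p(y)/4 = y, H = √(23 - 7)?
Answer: 148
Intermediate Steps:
H = 4 (H = √16 = 4)
Q(f) = 2*f
p(y) = 4*y
h = 20
p(Q(j(4, -4)))*H + h = (4*(2*4))*4 + 20 = (4*8)*4 + 20 = 32*4 + 20 = 128 + 20 = 148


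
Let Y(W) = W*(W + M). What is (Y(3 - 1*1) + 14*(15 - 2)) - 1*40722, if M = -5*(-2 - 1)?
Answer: -40506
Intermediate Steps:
M = 15 (M = -5*(-3) = 15)
Y(W) = W*(15 + W) (Y(W) = W*(W + 15) = W*(15 + W))
(Y(3 - 1*1) + 14*(15 - 2)) - 1*40722 = ((3 - 1*1)*(15 + (3 - 1*1)) + 14*(15 - 2)) - 1*40722 = ((3 - 1)*(15 + (3 - 1)) + 14*13) - 40722 = (2*(15 + 2) + 182) - 40722 = (2*17 + 182) - 40722 = (34 + 182) - 40722 = 216 - 40722 = -40506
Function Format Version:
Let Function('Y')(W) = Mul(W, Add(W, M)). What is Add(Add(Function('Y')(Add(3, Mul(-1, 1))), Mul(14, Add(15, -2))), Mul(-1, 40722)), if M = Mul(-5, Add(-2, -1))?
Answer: -40506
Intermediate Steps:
M = 15 (M = Mul(-5, -3) = 15)
Function('Y')(W) = Mul(W, Add(15, W)) (Function('Y')(W) = Mul(W, Add(W, 15)) = Mul(W, Add(15, W)))
Add(Add(Function('Y')(Add(3, Mul(-1, 1))), Mul(14, Add(15, -2))), Mul(-1, 40722)) = Add(Add(Mul(Add(3, Mul(-1, 1)), Add(15, Add(3, Mul(-1, 1)))), Mul(14, Add(15, -2))), Mul(-1, 40722)) = Add(Add(Mul(Add(3, -1), Add(15, Add(3, -1))), Mul(14, 13)), -40722) = Add(Add(Mul(2, Add(15, 2)), 182), -40722) = Add(Add(Mul(2, 17), 182), -40722) = Add(Add(34, 182), -40722) = Add(216, -40722) = -40506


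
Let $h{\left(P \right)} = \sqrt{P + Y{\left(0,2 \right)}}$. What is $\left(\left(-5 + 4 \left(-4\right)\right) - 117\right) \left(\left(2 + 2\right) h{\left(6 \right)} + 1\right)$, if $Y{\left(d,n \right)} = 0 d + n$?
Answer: $-138 - 1104 \sqrt{2} \approx -1699.3$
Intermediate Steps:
$Y{\left(d,n \right)} = n$ ($Y{\left(d,n \right)} = 0 + n = n$)
$h{\left(P \right)} = \sqrt{2 + P}$ ($h{\left(P \right)} = \sqrt{P + 2} = \sqrt{2 + P}$)
$\left(\left(-5 + 4 \left(-4\right)\right) - 117\right) \left(\left(2 + 2\right) h{\left(6 \right)} + 1\right) = \left(\left(-5 + 4 \left(-4\right)\right) - 117\right) \left(\left(2 + 2\right) \sqrt{2 + 6} + 1\right) = \left(\left(-5 - 16\right) - 117\right) \left(4 \sqrt{8} + 1\right) = \left(-21 - 117\right) \left(4 \cdot 2 \sqrt{2} + 1\right) = - 138 \left(8 \sqrt{2} + 1\right) = - 138 \left(1 + 8 \sqrt{2}\right) = -138 - 1104 \sqrt{2}$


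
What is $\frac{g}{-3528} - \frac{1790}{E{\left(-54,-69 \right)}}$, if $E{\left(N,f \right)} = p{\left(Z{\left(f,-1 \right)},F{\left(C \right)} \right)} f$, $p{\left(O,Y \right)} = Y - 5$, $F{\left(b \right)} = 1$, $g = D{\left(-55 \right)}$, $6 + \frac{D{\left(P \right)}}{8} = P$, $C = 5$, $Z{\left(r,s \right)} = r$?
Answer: $- \frac{128759}{20286} \approx -6.3472$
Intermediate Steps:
$D{\left(P \right)} = -48 + 8 P$
$g = -488$ ($g = -48 + 8 \left(-55\right) = -48 - 440 = -488$)
$p{\left(O,Y \right)} = -5 + Y$
$E{\left(N,f \right)} = - 4 f$ ($E{\left(N,f \right)} = \left(-5 + 1\right) f = - 4 f$)
$\frac{g}{-3528} - \frac{1790}{E{\left(-54,-69 \right)}} = - \frac{488}{-3528} - \frac{1790}{\left(-4\right) \left(-69\right)} = \left(-488\right) \left(- \frac{1}{3528}\right) - \frac{1790}{276} = \frac{61}{441} - \frac{895}{138} = - \frac{128759}{20286}$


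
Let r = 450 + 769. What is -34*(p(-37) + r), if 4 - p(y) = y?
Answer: -42840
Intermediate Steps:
r = 1219
p(y) = 4 - y
-34*(p(-37) + r) = -34*((4 - 1*(-37)) + 1219) = -34*((4 + 37) + 1219) = -34*(41 + 1219) = -34*1260 = -42840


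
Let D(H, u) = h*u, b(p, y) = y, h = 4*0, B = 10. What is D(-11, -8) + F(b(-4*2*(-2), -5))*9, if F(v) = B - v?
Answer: 135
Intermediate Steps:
h = 0
F(v) = 10 - v
D(H, u) = 0 (D(H, u) = 0*u = 0)
D(-11, -8) + F(b(-4*2*(-2), -5))*9 = 0 + (10 - 1*(-5))*9 = 0 + (10 + 5)*9 = 0 + 15*9 = 0 + 135 = 135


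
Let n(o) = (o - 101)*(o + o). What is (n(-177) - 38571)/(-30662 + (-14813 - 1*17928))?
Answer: -59841/63403 ≈ -0.94382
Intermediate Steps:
n(o) = 2*o*(-101 + o) (n(o) = (-101 + o)*(2*o) = 2*o*(-101 + o))
(n(-177) - 38571)/(-30662 + (-14813 - 1*17928)) = (2*(-177)*(-101 - 177) - 38571)/(-30662 + (-14813 - 1*17928)) = (2*(-177)*(-278) - 38571)/(-30662 + (-14813 - 17928)) = (98412 - 38571)/(-30662 - 32741) = 59841/(-63403) = 59841*(-1/63403) = -59841/63403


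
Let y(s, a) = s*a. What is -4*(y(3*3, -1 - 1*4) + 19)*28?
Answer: 2912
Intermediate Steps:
y(s, a) = a*s
-4*(y(3*3, -1 - 1*4) + 19)*28 = -4*((-1 - 1*4)*(3*3) + 19)*28 = -4*((-1 - 4)*9 + 19)*28 = -4*(-5*9 + 19)*28 = -4*(-45 + 19)*28 = -4*(-26)*28 = 104*28 = 2912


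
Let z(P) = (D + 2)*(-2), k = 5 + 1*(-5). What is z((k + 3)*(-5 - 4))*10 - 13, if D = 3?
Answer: -113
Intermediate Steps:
k = 0 (k = 5 - 5 = 0)
z(P) = -10 (z(P) = (3 + 2)*(-2) = 5*(-2) = -10)
z((k + 3)*(-5 - 4))*10 - 13 = -10*10 - 13 = -100 - 13 = -113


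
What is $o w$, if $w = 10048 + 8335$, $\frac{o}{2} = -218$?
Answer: $-8014988$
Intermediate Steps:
$o = -436$ ($o = 2 \left(-218\right) = -436$)
$w = 18383$
$o w = \left(-436\right) 18383 = -8014988$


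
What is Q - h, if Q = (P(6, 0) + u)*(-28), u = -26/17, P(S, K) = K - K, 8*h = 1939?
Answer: -27139/136 ≈ -199.55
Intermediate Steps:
h = 1939/8 (h = (⅛)*1939 = 1939/8 ≈ 242.38)
P(S, K) = 0
u = -26/17 (u = -26*1/17 = -26/17 ≈ -1.5294)
Q = 728/17 (Q = (0 - 26/17)*(-28) = -26/17*(-28) = 728/17 ≈ 42.824)
Q - h = 728/17 - 1*1939/8 = 728/17 - 1939/8 = -27139/136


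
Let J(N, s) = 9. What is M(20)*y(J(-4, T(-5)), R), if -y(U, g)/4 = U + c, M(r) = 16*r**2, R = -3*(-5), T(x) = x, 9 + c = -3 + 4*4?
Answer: -332800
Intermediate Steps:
c = 4 (c = -9 + (-3 + 4*4) = -9 + (-3 + 16) = -9 + 13 = 4)
R = 15
y(U, g) = -16 - 4*U (y(U, g) = -4*(U + 4) = -4*(4 + U) = -16 - 4*U)
M(20)*y(J(-4, T(-5)), R) = (16*20**2)*(-16 - 4*9) = (16*400)*(-16 - 36) = 6400*(-52) = -332800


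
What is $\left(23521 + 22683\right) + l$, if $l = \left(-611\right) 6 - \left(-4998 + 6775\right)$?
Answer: $40761$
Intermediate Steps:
$l = -5443$ ($l = -3666 - 1777 = -5443$)
$\left(23521 + 22683\right) + l = \left(23521 + 22683\right) - 5443 = 46204 - 5443 = 40761$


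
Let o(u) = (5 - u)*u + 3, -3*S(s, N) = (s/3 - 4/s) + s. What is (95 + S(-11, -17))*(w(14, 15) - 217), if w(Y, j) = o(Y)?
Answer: -3358180/99 ≈ -33921.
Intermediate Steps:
S(s, N) = -4*s/9 + 4/(3*s) (S(s, N) = -((s/3 - 4/s) + s)/3 = -((-4/s + s/3) + s)/3 = -(-4/s + 4*s/3)/3 = -4*s/9 + 4/(3*s))
o(u) = 3 + u*(5 - u) (o(u) = u*(5 - u) + 3 = 3 + u*(5 - u))
w(Y, j) = 3 - Y² + 5*Y
(95 + S(-11, -17))*(w(14, 15) - 217) = (95 + (4/9)*(3 - 1*(-11)²)/(-11))*((3 - 1*14² + 5*14) - 217) = (95 + (4/9)*(-1/11)*(3 - 1*121))*((3 - 1*196 + 70) - 217) = (95 + (4/9)*(-1/11)*(3 - 121))*((3 - 196 + 70) - 217) = (95 + (4/9)*(-1/11)*(-118))*(-123 - 217) = (95 + 472/99)*(-340) = (9877/99)*(-340) = -3358180/99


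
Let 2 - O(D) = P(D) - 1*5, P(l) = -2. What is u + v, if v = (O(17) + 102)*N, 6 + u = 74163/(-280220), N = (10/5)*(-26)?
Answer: -1619185323/280220 ≈ -5778.3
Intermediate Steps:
O(D) = 9 (O(D) = 2 - (-2 - 1*5) = 2 - (-2 - 5) = 2 - 1*(-7) = 2 + 7 = 9)
N = -52 (N = (10*(1/5))*(-26) = 2*(-26) = -52)
u = -1755483/280220 (u = -6 + 74163/(-280220) = -6 + 74163*(-1/280220) = -6 - 74163/280220 = -1755483/280220 ≈ -6.2647)
v = -5772 (v = (9 + 102)*(-52) = 111*(-52) = -5772)
u + v = -1755483/280220 - 5772 = -1619185323/280220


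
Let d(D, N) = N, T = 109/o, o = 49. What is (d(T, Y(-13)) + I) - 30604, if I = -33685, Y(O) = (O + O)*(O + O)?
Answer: -63613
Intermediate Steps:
Y(O) = 4*O² (Y(O) = (2*O)*(2*O) = 4*O²)
T = 109/49 ≈ 2.2245
(d(T, Y(-13)) + I) - 30604 = (4*(-13)² - 33685) - 30604 = (4*169 - 33685) - 30604 = (676 - 33685) - 30604 = -33009 - 30604 = -63613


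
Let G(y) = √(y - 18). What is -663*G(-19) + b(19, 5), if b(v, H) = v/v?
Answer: 1 - 663*I*√37 ≈ 1.0 - 4032.9*I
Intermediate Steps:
G(y) = √(-18 + y)
b(v, H) = 1
-663*G(-19) + b(19, 5) = -663*√(-18 - 19) + 1 = -663*I*√37 + 1 = 1 - 663*I*√37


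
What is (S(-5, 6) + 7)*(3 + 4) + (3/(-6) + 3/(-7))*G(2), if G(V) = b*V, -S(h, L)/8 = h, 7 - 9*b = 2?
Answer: 20662/63 ≈ 327.97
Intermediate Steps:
b = 5/9 (b = 7/9 - ⅑*2 = 7/9 - 2/9 = 5/9 ≈ 0.55556)
S(h, L) = -8*h
G(V) = 5*V/9
(S(-5, 6) + 7)*(3 + 4) + (3/(-6) + 3/(-7))*G(2) = (-8*(-5) + 7)*(3 + 4) + (3/(-6) + 3/(-7))*((5/9)*2) = (40 + 7)*7 + (3*(-⅙) + 3*(-⅐))*(10/9) = 47*7 + (-½ - 3/7)*(10/9) = 329 - 13/14*10/9 = 329 - 65/63 = 20662/63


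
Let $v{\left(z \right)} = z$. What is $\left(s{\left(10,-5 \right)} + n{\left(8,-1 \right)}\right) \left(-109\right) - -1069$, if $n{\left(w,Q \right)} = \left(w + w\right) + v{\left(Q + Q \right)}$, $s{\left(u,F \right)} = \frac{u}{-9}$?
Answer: $- \frac{3023}{9} \approx -335.89$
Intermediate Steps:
$s{\left(u,F \right)} = - \frac{u}{9}$ ($s{\left(u,F \right)} = u \left(- \frac{1}{9}\right) = - \frac{u}{9}$)
$n{\left(w,Q \right)} = 2 Q + 2 w$ ($n{\left(w,Q \right)} = \left(w + w\right) + \left(Q + Q\right) = 2 w + 2 Q = 2 Q + 2 w$)
$\left(s{\left(10,-5 \right)} + n{\left(8,-1 \right)}\right) \left(-109\right) - -1069 = \left(\left(- \frac{1}{9}\right) 10 + \left(2 \left(-1\right) + 2 \cdot 8\right)\right) \left(-109\right) - -1069 = \left(- \frac{10}{9} + \left(-2 + 16\right)\right) \left(-109\right) + 1069 = \left(- \frac{10}{9} + 14\right) \left(-109\right) + 1069 = \frac{116}{9} \left(-109\right) + 1069 = - \frac{12644}{9} + 1069 = - \frac{3023}{9}$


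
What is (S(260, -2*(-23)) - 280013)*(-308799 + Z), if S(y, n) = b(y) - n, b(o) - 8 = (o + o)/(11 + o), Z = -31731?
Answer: 25843945789530/271 ≈ 9.5365e+10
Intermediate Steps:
b(o) = 8 + 2*o/(11 + o) (b(o) = 8 + (o + o)/(11 + o) = 8 + (2*o)/(11 + o) = 8 + 2*o/(11 + o))
S(y, n) = -n + 2*(44 + 5*y)/(11 + y) (S(y, n) = 2*(44 + 5*y)/(11 + y) - n = -n + 2*(44 + 5*y)/(11 + y))
(S(260, -2*(-23)) - 280013)*(-308799 + Z) = ((88 + 10*260 - (-2*(-23))*(11 + 260))/(11 + 260) - 280013)*(-308799 - 31731) = ((88 + 2600 - 1*46*271)/271 - 280013)*(-340530) = ((88 + 2600 - 12466)/271 - 280013)*(-340530) = ((1/271)*(-9778) - 280013)*(-340530) = (-9778/271 - 280013)*(-340530) = -75893301/271*(-340530) = 25843945789530/271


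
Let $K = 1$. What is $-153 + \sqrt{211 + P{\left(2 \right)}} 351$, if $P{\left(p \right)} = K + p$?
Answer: $-153 + 351 \sqrt{214} \approx 4981.7$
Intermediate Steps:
$P{\left(p \right)} = 1 + p$
$-153 + \sqrt{211 + P{\left(2 \right)}} 351 = -153 + \sqrt{211 + \left(1 + 2\right)} 351 = -153 + \sqrt{211 + 3} \cdot 351 = -153 + \sqrt{214} \cdot 351 = -153 + 351 \sqrt{214}$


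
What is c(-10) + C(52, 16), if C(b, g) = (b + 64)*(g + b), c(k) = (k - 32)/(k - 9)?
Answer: 149914/19 ≈ 7890.2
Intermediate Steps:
c(k) = (-32 + k)/(-9 + k)
C(b, g) = (64 + b)*(b + g)
c(-10) + C(52, 16) = (-32 - 10)/(-9 - 10) + (52**2 + 64*52 + 64*16 + 52*16) = -42/(-19) + (2704 + 3328 + 1024 + 832) = -1/19*(-42) + 7888 = 42/19 + 7888 = 149914/19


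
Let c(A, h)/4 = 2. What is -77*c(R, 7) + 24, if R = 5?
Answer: -592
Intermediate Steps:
c(A, h) = 8 (c(A, h) = 4*2 = 8)
-77*c(R, 7) + 24 = -77*8 + 24 = -616 + 24 = -592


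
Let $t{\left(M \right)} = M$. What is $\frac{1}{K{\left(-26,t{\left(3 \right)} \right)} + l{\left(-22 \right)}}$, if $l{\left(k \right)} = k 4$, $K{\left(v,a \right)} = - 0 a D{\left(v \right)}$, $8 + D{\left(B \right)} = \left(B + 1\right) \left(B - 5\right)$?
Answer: $- \frac{1}{88} \approx -0.011364$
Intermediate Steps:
$D{\left(B \right)} = -8 + \left(1 + B\right) \left(-5 + B\right)$ ($D{\left(B \right)} = -8 + \left(B + 1\right) \left(B - 5\right) = -8 + \left(1 + B\right) \left(-5 + B\right)$)
$K{\left(v,a \right)} = 0$ ($K{\left(v,a \right)} = - 0 a \left(-13 + v^{2} - 4 v\right) = - 0 \left(-13 + v^{2} - 4 v\right) = \left(-1\right) 0 = 0$)
$l{\left(k \right)} = 4 k$
$\frac{1}{K{\left(-26,t{\left(3 \right)} \right)} + l{\left(-22 \right)}} = \frac{1}{0 + 4 \left(-22\right)} = \frac{1}{0 - 88} = \frac{1}{-88} = - \frac{1}{88}$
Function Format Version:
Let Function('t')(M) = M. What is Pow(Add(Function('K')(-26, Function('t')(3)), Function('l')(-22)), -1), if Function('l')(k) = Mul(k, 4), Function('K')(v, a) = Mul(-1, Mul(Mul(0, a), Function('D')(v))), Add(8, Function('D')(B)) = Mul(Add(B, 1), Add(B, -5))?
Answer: Rational(-1, 88) ≈ -0.011364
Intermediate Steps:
Function('D')(B) = Add(-8, Mul(Add(1, B), Add(-5, B))) (Function('D')(B) = Add(-8, Mul(Add(B, 1), Add(B, -5))) = Add(-8, Mul(Add(1, B), Add(-5, B))))
Function('K')(v, a) = 0 (Function('K')(v, a) = Mul(-1, Mul(Mul(0, a), Add(-13, Pow(v, 2), Mul(-4, v)))) = Mul(-1, Mul(0, Add(-13, Pow(v, 2), Mul(-4, v)))) = Mul(-1, 0) = 0)
Function('l')(k) = Mul(4, k)
Pow(Add(Function('K')(-26, Function('t')(3)), Function('l')(-22)), -1) = Pow(Add(0, Mul(4, -22)), -1) = Pow(Add(0, -88), -1) = Pow(-88, -1) = Rational(-1, 88)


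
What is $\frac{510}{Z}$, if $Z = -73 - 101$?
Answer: $- \frac{85}{29} \approx -2.931$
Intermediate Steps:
$Z = -174$
$\frac{510}{Z} = \frac{510}{-174} = 510 \left(- \frac{1}{174}\right) = - \frac{85}{29}$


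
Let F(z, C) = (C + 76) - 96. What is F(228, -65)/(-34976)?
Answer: 85/34976 ≈ 0.0024302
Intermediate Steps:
F(z, C) = -20 + C (F(z, C) = (76 + C) - 96 = -20 + C)
F(228, -65)/(-34976) = (-20 - 65)/(-34976) = -85*(-1/34976) = 85/34976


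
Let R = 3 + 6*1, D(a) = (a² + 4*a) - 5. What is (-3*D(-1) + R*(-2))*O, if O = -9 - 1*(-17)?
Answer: 48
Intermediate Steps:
O = 8 (O = -9 + 17 = 8)
D(a) = -5 + a² + 4*a
R = 9 (R = 3 + 6 = 9)
(-3*D(-1) + R*(-2))*O = (-3*(-5 + (-1)² + 4*(-1)) + 9*(-2))*8 = (-3*(-5 + 1 - 4) - 18)*8 = (-3*(-8) - 18)*8 = (24 - 18)*8 = 6*8 = 48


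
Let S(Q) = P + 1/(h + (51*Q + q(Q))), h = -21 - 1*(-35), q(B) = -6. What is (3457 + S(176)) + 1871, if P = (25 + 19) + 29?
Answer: 48522585/8984 ≈ 5401.0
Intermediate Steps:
h = 14 (h = -21 + 35 = 14)
P = 73 (P = 44 + 29 = 73)
S(Q) = 73 + 1/(8 + 51*Q) (S(Q) = 73 + 1/(14 + (51*Q - 6)) = 73 + 1/(14 + (-6 + 51*Q)) = 73 + 1/(8 + 51*Q))
(3457 + S(176)) + 1871 = (3457 + 3*(195 + 1241*176)/(8 + 51*176)) + 1871 = (3457 + 3*(195 + 218416)/(8 + 8976)) + 1871 = (3457 + 3*218611/8984) + 1871 = (3457 + 3*(1/8984)*218611) + 1871 = (3457 + 655833/8984) + 1871 = 31713521/8984 + 1871 = 48522585/8984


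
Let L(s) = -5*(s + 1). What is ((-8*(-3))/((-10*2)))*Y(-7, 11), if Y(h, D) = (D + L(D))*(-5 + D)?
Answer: 1764/5 ≈ 352.80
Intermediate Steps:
L(s) = -5 - 5*s (L(s) = -5*(1 + s) = -5 - 5*s)
Y(h, D) = (-5 + D)*(-5 - 4*D) (Y(h, D) = (D + (-5 - 5*D))*(-5 + D) = (-5 - 4*D)*(-5 + D) = (-5 + D)*(-5 - 4*D))
((-8*(-3))/((-10*2)))*Y(-7, 11) = ((-8*(-3))/((-10*2)))*(25 - 4*11**2 + 15*11) = (24/(-20))*(25 - 4*121 + 165) = (24*(-1/20))*(25 - 484 + 165) = -6/5*(-294) = 1764/5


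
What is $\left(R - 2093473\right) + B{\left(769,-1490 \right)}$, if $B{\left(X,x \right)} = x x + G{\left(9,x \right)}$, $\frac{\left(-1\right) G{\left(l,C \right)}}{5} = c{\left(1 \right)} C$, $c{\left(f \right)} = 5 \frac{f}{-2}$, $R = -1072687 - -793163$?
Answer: $-171522$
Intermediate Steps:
$R = -279524$ ($R = -1072687 + 793163 = -279524$)
$c{\left(f \right)} = - \frac{5 f}{2}$ ($c{\left(f \right)} = 5 f \left(- \frac{1}{2}\right) = 5 \left(- \frac{f}{2}\right) = - \frac{5 f}{2}$)
$G{\left(l,C \right)} = \frac{25 C}{2}$ ($G{\left(l,C \right)} = - 5 \left(- \frac{5}{2}\right) 1 C = - 5 \left(- \frac{5 C}{2}\right) = \frac{25 C}{2}$)
$B{\left(X,x \right)} = x^{2} + \frac{25 x}{2}$ ($B{\left(X,x \right)} = x x + \frac{25 x}{2} = x^{2} + \frac{25 x}{2}$)
$\left(R - 2093473\right) + B{\left(769,-1490 \right)} = \left(-279524 - 2093473\right) + \frac{1}{2} \left(-1490\right) \left(25 + 2 \left(-1490\right)\right) = \left(-279524 - 2093473\right) + \frac{1}{2} \left(-1490\right) \left(25 - 2980\right) = -2372997 + \frac{1}{2} \left(-1490\right) \left(-2955\right) = -2372997 + 2201475 = -171522$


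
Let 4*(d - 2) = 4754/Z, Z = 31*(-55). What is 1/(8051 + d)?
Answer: 3410/27458353 ≈ 0.00012419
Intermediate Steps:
Z = -1705
d = 4443/3410 (d = 2 + (4754/(-1705))/4 = 2 + (4754*(-1/1705))/4 = 2 + (¼)*(-4754/1705) = 2 - 2377/3410 = 4443/3410 ≈ 1.3029)
1/(8051 + d) = 1/(8051 + 4443/3410) = 1/(27458353/3410) = 3410/27458353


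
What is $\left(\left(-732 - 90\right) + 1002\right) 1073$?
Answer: $193140$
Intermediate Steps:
$\left(\left(-732 - 90\right) + 1002\right) 1073 = \left(-822 + 1002\right) 1073 = 180 \cdot 1073 = 193140$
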